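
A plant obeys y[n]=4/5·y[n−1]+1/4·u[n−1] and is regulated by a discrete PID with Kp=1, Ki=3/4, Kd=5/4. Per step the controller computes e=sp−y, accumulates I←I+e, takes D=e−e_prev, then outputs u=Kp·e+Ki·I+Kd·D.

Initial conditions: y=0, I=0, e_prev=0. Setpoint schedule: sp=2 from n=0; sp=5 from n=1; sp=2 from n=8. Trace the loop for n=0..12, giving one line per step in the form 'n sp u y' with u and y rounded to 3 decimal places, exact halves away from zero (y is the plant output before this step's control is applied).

0 2 6.000 0.000
1 5 9.500 1.500
2 5 4.025 3.575
3 5 6.814 3.866
4 5 5.238 4.796
5 5 5.503 5.147
6 5 4.791 5.493
7 5 4.557 5.592
8 2 -4.826 5.613
9 2 3.228 3.284
10 2 -1.097 3.434
11 2 0.898 2.473
12 2 0.152 2.203

(exact arithmetic carried between steps; '≈' marks a value shown rounded to 6 d.p. or computed from one; I and e_prev carry over from the previous line; the table rounds u and y to 3 d.p., halves away from zero)
n=0: y=0, sp=2, e=sp−y=2; I=2, D=e−e_prev=2; u=1·2+3/4·2+5/4·2=6; next y=4/5·0+1/4·6=1.5
n=1: y=1.5, sp=5, e=sp−y=3.5; I=5.5, D=e−e_prev=1.5; u=1·3.5+3/4·5.5+5/4·1.5=9.5; next y=4/5·1.5+1/4·9.5=3.575
n=2: y=3.575, sp=5, e=sp−y=1.425; I=6.925, D=e−e_prev=-2.075; u=1·1.425+3/4·6.925+5/4·(-2.075)=4.025; next y=4/5·3.575+1/4·4.025=3.86625
n=3: y=3.86625, sp=5, e=sp−y=1.13375; I=8.05875, D=e−e_prev=-0.29125; u=1·1.13375+3/4·8.05875+5/4·(-0.29125)=6.81375; next y=4/5·3.86625+1/4·6.81375≈4.796438
n=4: y≈4.796438, sp=5, e=sp−y≈0.203563; I≈8.262313, D=e−e_prev≈-0.930188; u=1·0.203563+3/4·8.262313+5/4·(-0.930188)≈5.237563; next y=4/5·4.796438+1/4·5.237563≈5.146541
n=5: y≈5.146541, sp=5, e=sp−y≈-0.146541; I≈8.115772, D=e−e_prev≈-0.350103; u=1·(-0.146541)+3/4·8.115772+5/4·(-0.350103)≈5.502659; next y=4/5·5.146541+1/4·5.502659≈5.492897
n=6: y≈5.492897, sp=5, e=sp−y≈-0.492897; I≈7.622875, D=e−e_prev≈-0.346357; u=1·(-0.492897)+3/4·7.622875+5/4·(-0.346357)≈4.791313; next y=4/5·5.492897+1/4·4.791313≈5.592146
n=7: y≈5.592146, sp=5, e=sp−y≈-0.592146; I≈7.030728, D=e−e_prev≈-0.099249; u=1·(-0.592146)+3/4·7.030728+5/4·(-0.099249)≈4.556839; next y=4/5·5.592146+1/4·4.556839≈5.612927
n=8: y≈5.612927, sp=2, e=sp−y≈-3.612927; I≈3.417802, D=e−e_prev≈-3.020781; u=1·(-3.612927)+3/4·3.417802+5/4·(-3.020781)≈-4.825551; next y=4/5·5.612927+1/4·(-4.825551)≈3.283954
n=9: y≈3.283954, sp=2, e=sp−y≈-1.283954; I≈2.133848, D=e−e_prev≈2.328973; u=1·(-1.283954)+3/4·2.133848+5/4·2.328973≈3.227649; next y=4/5·3.283954+1/4·3.227649≈3.434075
n=10: y≈3.434075, sp=2, e=sp−y≈-1.434075; I≈0.699773, D=e−e_prev≈-0.150122; u=1·(-1.434075)+3/4·0.699773+5/4·(-0.150122)≈-1.096897; next y=4/5·3.434075+1/4·(-1.096897)≈2.473036
n=11: y≈2.473036, sp=2, e=sp−y≈-0.473036; I≈0.226737, D=e−e_prev≈0.961039; u=1·(-0.473036)+3/4·0.226737+5/4·0.961039≈0.898316; next y=4/5·2.473036+1/4·0.898316≈2.203008
n=12: y≈2.203008, sp=2, e=sp−y≈-0.203008; I≈0.023730, D=e−e_prev≈0.270028; u=1·(-0.203008)+3/4·0.023730+5/4·0.270028≈0.152325; next y=4/5·2.203008+1/4·0.152325≈1.800487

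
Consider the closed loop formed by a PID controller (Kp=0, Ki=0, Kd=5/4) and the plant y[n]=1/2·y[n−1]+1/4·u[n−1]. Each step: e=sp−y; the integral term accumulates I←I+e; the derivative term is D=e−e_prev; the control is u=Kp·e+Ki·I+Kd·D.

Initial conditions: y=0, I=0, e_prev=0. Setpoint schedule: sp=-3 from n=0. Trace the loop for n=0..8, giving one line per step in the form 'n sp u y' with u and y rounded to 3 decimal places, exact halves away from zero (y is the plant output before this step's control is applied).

0 -3 -3.750 0.000
1 -3 1.172 -0.938
2 -3 -0.952 -0.176
3 -3 0.188 -0.326
4 -3 -0.262 -0.116
5 -3 0.009 -0.124
6 -3 -0.080 -0.059
7 -3 -0.012 -0.050
8 -3 -0.027 -0.028

(exact arithmetic carried between steps; '≈' marks a value shown rounded to 6 d.p. or computed from one; I and e_prev carry over from the previous line; the table rounds u and y to 3 d.p., halves away from zero)
n=0: y=0, sp=-3, e=sp−y=-3; I=-3, D=e−e_prev=-3; u=0·(-3)+0·(-3)+5/4·(-3)=-3.75; next y=1/2·0+1/4·(-3.75)=-0.9375
n=1: y=-0.9375, sp=-3, e=sp−y=-2.0625; I=-5.0625, D=e−e_prev=0.9375; u=0·(-2.0625)+0·(-5.0625)+5/4·0.9375=1.171875; next y=1/2·(-0.9375)+1/4·1.171875≈-0.175781
n=2: y≈-0.175781, sp=-3, e=sp−y≈-2.824219; I≈-7.886719, D=e−e_prev≈-0.761719; u=0·(-2.824219)+0·(-7.886719)+5/4·(-0.761719)≈-0.952148; next y=1/2·(-0.175781)+1/4·(-0.952148)≈-0.325928
n=3: y≈-0.325928, sp=-3, e=sp−y≈-2.674072; I≈-10.560791, D=e−e_prev≈0.150146; u=0·(-2.674072)+0·(-10.560791)+5/4·0.150146≈0.187683; next y=1/2·(-0.325928)+1/4·0.187683≈-0.116043
n=4: y≈-0.116043, sp=-3, e=sp−y≈-2.883957; I≈-13.444748, D=e−e_prev≈-0.209885; u=0·(-2.883957)+0·(-13.444748)+5/4·(-0.209885)≈-0.262356; next y=1/2·(-0.116043)+1/4·(-0.262356)≈-0.123610
n=5: y≈-0.123610, sp=-3, e=sp−y≈-2.876390; I≈-16.321137, D=e−e_prev≈0.007567; u=0·(-2.876390)+0·(-16.321137)+5/4·0.007567≈0.009459; next y=1/2·(-0.123610)+1/4·0.009459≈-0.059440
n=6: y≈-0.059440, sp=-3, e=sp−y≈-2.940560; I≈-19.261697, D=e−e_prev≈-0.064170; u=0·(-2.940560)+0·(-19.261697)+5/4·(-0.064170)≈-0.080213; next y=1/2·(-0.059440)+1/4·(-0.080213)≈-0.049773
n=7: y≈-0.049773, sp=-3, e=sp−y≈-2.950227; I≈-22.211924, D=e−e_prev≈-0.009667; u=0·(-2.950227)+0·(-22.211924)+5/4·(-0.009667)≈-0.012084; next y=1/2·(-0.049773)+1/4·(-0.012084)≈-0.027908
n=8: y≈-0.027908, sp=-3, e=sp−y≈-2.972092; I≈-25.184016, D=e−e_prev≈-0.021866; u=0·(-2.972092)+0·(-25.184016)+5/4·(-0.021866)≈-0.027332; next y=1/2·(-0.027908)+1/4·(-0.027332)≈-0.020787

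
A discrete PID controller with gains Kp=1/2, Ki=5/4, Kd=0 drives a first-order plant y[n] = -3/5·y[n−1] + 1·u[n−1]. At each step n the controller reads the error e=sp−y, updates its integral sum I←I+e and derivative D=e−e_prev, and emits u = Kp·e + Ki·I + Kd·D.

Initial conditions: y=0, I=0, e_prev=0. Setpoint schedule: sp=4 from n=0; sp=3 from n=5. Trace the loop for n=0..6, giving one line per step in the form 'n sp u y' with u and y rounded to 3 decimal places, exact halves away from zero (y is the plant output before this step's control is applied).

(exact arithmetic carried between steps; '≈' marks a value shown rounded to 6 d.p. or computed from one; I and e_prev carry over from the previous line; the table rounds u and y to 3 d.p., halves away from zero)
n=0: y=0, sp=4, e=sp−y=4; I=4, D=e−e_prev=4; u=1/2·4+5/4·4+0·4=7; next y=-3/5·0+1·7=7
n=1: y=7, sp=4, e=sp−y=-3; I=1, D=e−e_prev=-7; u=1/2·(-3)+5/4·1+0·(-7)=-0.25; next y=-3/5·7+1·(-0.25)=-4.45
n=2: y=-4.45, sp=4, e=sp−y=8.45; I=9.45, D=e−e_prev=11.45; u=1/2·8.45+5/4·9.45+0·11.45=16.0375; next y=-3/5·(-4.45)+1·16.0375=18.7075
n=3: y=18.7075, sp=4, e=sp−y=-14.7075; I=-5.2575, D=e−e_prev=-23.1575; u=1/2·(-14.7075)+5/4·(-5.2575)+0·(-23.1575)=-13.925625; next y=-3/5·18.7075+1·(-13.925625)=-25.150125
n=4: y=-25.150125, sp=4, e=sp−y=29.150125; I=23.892625, D=e−e_prev=43.857625; u=1/2·29.150125+5/4·23.892625+0·43.857625≈44.440844; next y=-3/5·(-25.150125)+1·44.440844≈59.530919
n=5: y≈59.530919, sp=3, e=sp−y≈-56.530919; I≈-32.638294, D=e−e_prev≈-85.681044; u=1/2·(-56.530919)+5/4·(-32.638294)+0·(-85.681044)≈-69.063327; next y=-3/5·59.530919+1·(-69.063327)≈-104.781878
n=6: y≈-104.781878, sp=3, e=sp−y≈107.781878; I≈75.143584, D=e−e_prev≈164.312797; u=1/2·107.781878+5/4·75.143584+0·164.312797≈147.820419; next y=-3/5·(-104.781878)+1·147.820419≈210.689546

0 4 7.000 0.000
1 4 -0.250 7.000
2 4 16.038 -4.450
3 4 -13.926 18.708
4 4 44.441 -25.150
5 3 -69.063 59.531
6 3 147.820 -104.782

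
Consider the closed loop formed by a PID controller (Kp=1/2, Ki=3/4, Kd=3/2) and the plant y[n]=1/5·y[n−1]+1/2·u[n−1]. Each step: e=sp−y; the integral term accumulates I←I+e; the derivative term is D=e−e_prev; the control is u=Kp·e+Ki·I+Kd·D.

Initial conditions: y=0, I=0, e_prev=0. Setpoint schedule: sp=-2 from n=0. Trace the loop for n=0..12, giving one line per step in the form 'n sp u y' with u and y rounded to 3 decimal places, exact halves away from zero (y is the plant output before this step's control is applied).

0 -2 -5.500 0.000
1 -2 3.563 -2.750
2 -2 -10.948 1.231
3 -2 10.363 -5.228
4 -2 -22.655 4.136
5 -2 27.038 -10.501
6 -2 -48.820 11.419
7 -2 66.245 -22.126
8 -2 -108.742 28.697
9 -2 157.124 -48.632
10 -2 -246.931 68.836
11 -2 367.112 -109.698
12 -2 -566.030 161.616

(exact arithmetic carried between steps; '≈' marks a value shown rounded to 6 d.p. or computed from one; I and e_prev carry over from the previous line; the table rounds u and y to 3 d.p., halves away from zero)
n=0: y=0, sp=-2, e=sp−y=-2; I=-2, D=e−e_prev=-2; u=1/2·(-2)+3/4·(-2)+3/2·(-2)=-5.5; next y=1/5·0+1/2·(-5.5)=-2.75
n=1: y=-2.75, sp=-2, e=sp−y=0.75; I=-1.25, D=e−e_prev=2.75; u=1/2·0.75+3/4·(-1.25)+3/2·2.75=3.5625; next y=1/5·(-2.75)+1/2·3.5625=1.23125
n=2: y=1.23125, sp=-2, e=sp−y=-3.23125; I=-4.48125, D=e−e_prev=-3.98125; u=1/2·(-3.23125)+3/4·(-4.48125)+3/2·(-3.98125)≈-10.948438; next y=1/5·1.23125+1/2·(-10.948438)≈-5.227969
n=3: y≈-5.227969, sp=-2, e=sp−y≈3.227969; I≈-1.253281, D=e−e_prev≈6.459219; u=1/2·3.227969+3/4·(-1.253281)+3/2·6.459219≈10.362852; next y=1/5·(-5.227969)+1/2·10.362852≈4.135832
n=4: y≈4.135832, sp=-2, e=sp−y≈-6.135832; I≈-7.389113, D=e−e_prev≈-9.363801; u=1/2·(-6.135832)+3/4·(-7.389113)+3/2·(-9.363801)≈-22.655452; next y=1/5·4.135832+1/2·(-22.655452)≈-10.500560
n=5: y≈-10.500560, sp=-2, e=sp−y≈8.500560; I≈1.111446, D=e−e_prev≈14.636392; u=1/2·8.500560+3/4·1.111446+3/2·14.636392≈27.038452; next y=1/5·(-10.500560)+1/2·27.038452≈11.419114
n=6: y≈11.419114, sp=-2, e=sp−y≈-13.419114; I≈-12.307668, D=e−e_prev≈-21.919674; u=1/2·(-13.419114)+3/4·(-12.307668)+3/2·(-21.919674)≈-48.819819; next y=1/5·11.419114+1/2·(-48.819819)≈-22.126086
n=7: y≈-22.126086, sp=-2, e=sp−y≈20.126086; I≈7.818419, D=e−e_prev≈33.545201; u=1/2·20.126086+3/4·7.818419+3/2·33.545201≈66.244658; next y=1/5·(-22.126086)+1/2·66.244658≈28.697112
n=8: y≈28.697112, sp=-2, e=sp−y≈-30.697112; I≈-22.878693, D=e−e_prev≈-50.823198; u=1/2·(-30.697112)+3/4·(-22.878693)+3/2·(-50.823198)≈-108.742373; next y=1/5·28.697112+1/2·(-108.742373)≈-48.631764
n=9: y≈-48.631764, sp=-2, e=sp−y≈46.631764; I≈23.753071, D=e−e_prev≈77.328876; u=1/2·46.631764+3/4·23.753071+3/2·77.328876≈157.124000; next y=1/5·(-48.631764)+1/2·157.124000≈68.835647
n=10: y≈68.835647, sp=-2, e=sp−y≈-70.835647; I≈-47.082576, D=e−e_prev≈-117.467411; u=1/2·(-70.835647)+3/4·(-47.082576)+3/2·(-117.467411)≈-246.930872; next y=1/5·68.835647+1/2·(-246.930872)≈-109.698307
n=11: y≈-109.698307, sp=-2, e=sp−y≈107.698307; I≈60.615731, D=e−e_prev≈178.533954; u=1/2·107.698307+3/4·60.615731+3/2·178.533954≈367.111882; next y=1/5·(-109.698307)+1/2·367.111882≈161.616280
n=12: y≈161.616280, sp=-2, e=sp−y≈-163.616280; I≈-103.000549, D=e−e_prev≈-271.314586; u=1/2·(-163.616280)+3/4·(-103.000549)+3/2·(-271.314586)≈-566.030431; next y=1/5·161.616280+1/2·(-566.030431)≈-250.691959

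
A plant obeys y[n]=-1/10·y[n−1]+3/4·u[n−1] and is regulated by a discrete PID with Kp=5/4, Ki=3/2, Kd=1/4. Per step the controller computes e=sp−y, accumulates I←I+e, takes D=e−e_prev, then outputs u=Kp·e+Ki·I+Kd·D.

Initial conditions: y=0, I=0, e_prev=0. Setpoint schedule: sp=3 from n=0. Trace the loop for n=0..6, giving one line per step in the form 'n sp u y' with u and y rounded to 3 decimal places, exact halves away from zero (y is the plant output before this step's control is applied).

(exact arithmetic carried between steps; '≈' marks a value shown rounded to 6 d.p. or computed from one; I and e_prev carry over from the previous line; the table rounds u and y to 3 d.p., halves away from zero)
n=0: y=0, sp=3, e=sp−y=3; I=3, D=e−e_prev=3; u=5/4·3+3/2·3+1/4·3=9; next y=-1/10·0+3/4·9=6.75
n=1: y=6.75, sp=3, e=sp−y=-3.75; I=-0.75, D=e−e_prev=-6.75; u=5/4·(-3.75)+3/2·(-0.75)+1/4·(-6.75)=-7.5; next y=-1/10·6.75+3/4·(-7.5)=-6.3
n=2: y=-6.3, sp=3, e=sp−y=9.3; I=8.55, D=e−e_prev=13.05; u=5/4·9.3+3/2·8.55+1/4·13.05=27.7125; next y=-1/10·(-6.3)+3/4·27.7125=21.414375
n=3: y=21.414375, sp=3, e=sp−y=-18.414375; I=-9.864375, D=e−e_prev=-27.714375; u=5/4·(-18.414375)+3/2·(-9.864375)+1/4·(-27.714375)=-44.743125; next y=-1/10·21.414375+3/4·(-44.743125)≈-35.698781
n=4: y≈-35.698781, sp=3, e=sp−y≈38.698781; I≈28.834406, D=e−e_prev≈57.113156; u=5/4·38.698781+3/2·28.834406+1/4·57.113156≈105.903375; next y=-1/10·(-35.698781)+3/4·105.903375≈82.997409
n=5: y≈82.997409, sp=3, e=sp−y≈-79.997409; I≈-51.163003, D=e−e_prev≈-118.696191; u=5/4·(-79.997409)+3/2·(-51.163003)+1/4·(-118.696191)≈-206.415314; next y=-1/10·82.997409+3/4·(-206.415314)≈-163.111226
n=6: y≈-163.111226, sp=3, e=sp−y≈166.111226; I≈114.948223, D=e−e_prev≈246.108636; u=5/4·166.111226+3/2·114.948223+1/4·246.108636≈441.588527; next y=-1/10·(-163.111226)+3/4·441.588527≈347.502518

0 3 9.000 0.000
1 3 -7.500 6.750
2 3 27.713 -6.300
3 3 -44.743 21.414
4 3 105.903 -35.699
5 3 -206.415 82.997
6 3 441.589 -163.111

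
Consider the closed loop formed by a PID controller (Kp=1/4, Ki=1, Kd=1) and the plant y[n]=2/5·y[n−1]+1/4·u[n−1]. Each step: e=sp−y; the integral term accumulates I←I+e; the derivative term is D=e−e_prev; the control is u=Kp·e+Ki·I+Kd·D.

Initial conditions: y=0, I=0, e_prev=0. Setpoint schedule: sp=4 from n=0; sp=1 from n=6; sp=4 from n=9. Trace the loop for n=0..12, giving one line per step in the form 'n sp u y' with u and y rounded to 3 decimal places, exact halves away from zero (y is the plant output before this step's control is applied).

0 4 9.000 0.000
1 4 3.938 2.250
2 4 8.760 1.884
3 4 8.126 2.944
4 4 9.645 3.209
5 4 9.608 3.695
6 1 3.233 3.880
7 1 6.957 2.360
8 1 3.350 2.683
9 4 10.478 1.911
10 4 5.480 3.384
11 4 9.055 2.724
12 4 8.255 3.353

(exact arithmetic carried between steps; '≈' marks a value shown rounded to 6 d.p. or computed from one; I and e_prev carry over from the previous line; the table rounds u and y to 3 d.p., halves away from zero)
n=0: y=0, sp=4, e=sp−y=4; I=4, D=e−e_prev=4; u=1/4·4+1·4+1·4=9; next y=2/5·0+1/4·9=2.25
n=1: y=2.25, sp=4, e=sp−y=1.75; I=5.75, D=e−e_prev=-2.25; u=1/4·1.75+1·5.75+1·(-2.25)=3.9375; next y=2/5·2.25+1/4·3.9375=1.884375
n=2: y=1.884375, sp=4, e=sp−y=2.115625; I=7.865625, D=e−e_prev=0.365625; u=1/4·2.115625+1·7.865625+1·0.365625≈8.760156; next y=2/5·1.884375+1/4·8.760156≈2.943789
n=3: y≈2.943789, sp=4, e=sp−y≈1.056211; I≈8.921836, D=e−e_prev≈-1.059414; u=1/4·1.056211+1·8.921836+1·(-1.059414)≈8.126475; next y=2/5·2.943789+1/4·8.126475≈3.209134
n=4: y≈3.209134, sp=4, e=sp−y≈0.790866; I≈9.712702, D=e−e_prev≈-0.265345; u=1/4·0.790866+1·9.712702+1·(-0.265345)≈9.645073; next y=2/5·3.209134+1/4·9.645073≈3.694922
n=5: y≈3.694922, sp=4, e=sp−y≈0.305078; I≈10.017780, D=e−e_prev≈-0.485788; u=1/4·0.305078+1·10.017780+1·(-0.485788)≈9.608262; next y=2/5·3.694922+1/4·9.608262≈3.880034
n=6: y≈3.880034, sp=1, e=sp−y≈-2.880034; I≈7.137746, D=e−e_prev≈-3.185112; u=1/4·(-2.880034)+1·7.137746+1·(-3.185112)≈3.232625; next y=2/5·3.880034+1/4·3.232625≈2.360170
n=7: y≈2.360170, sp=1, e=sp−y≈-1.360170; I≈5.777576, D=e−e_prev≈1.519864; u=1/4·(-1.360170)+1·5.777576+1·1.519864≈6.957398; next y=2/5·2.360170+1/4·6.957398≈2.683417
n=8: y≈2.683417, sp=1, e=sp−y≈-1.683417; I≈4.094158, D=e−e_prev≈-0.323247; u=1/4·(-1.683417)+1·4.094158+1·(-0.323247)≈3.350057; next y=2/5·2.683417+1/4·3.350057≈1.910881
n=9: y≈1.910881, sp=4, e=sp−y≈2.089119; I≈6.183277, D=e−e_prev≈3.772536; u=1/4·2.089119+1·6.183277+1·3.772536≈10.478093; next y=2/5·1.910881+1/4·10.478093≈3.383876
n=10: y≈3.383876, sp=4, e=sp−y≈0.616124; I≈6.799402, D=e−e_prev≈-1.472995; u=1/4·0.616124+1·6.799402+1·(-1.472995)≈5.480438; next y=2/5·3.383876+1/4·5.480438≈2.723660
n=11: y≈2.723660, sp=4, e=sp−y≈1.276340; I≈8.075742, D=e−e_prev≈0.660216; u=1/4·1.276340+1·8.075742+1·0.660216≈9.055043; next y=2/5·2.723660+1/4·9.055043≈3.353225
n=12: y≈3.353225, sp=4, e=sp−y≈0.646775; I≈8.722517, D=e−e_prev≈-0.629565; u=1/4·0.646775+1·8.722517+1·(-0.629565)≈8.254646; next y=2/5·3.353225+1/4·8.254646≈3.404951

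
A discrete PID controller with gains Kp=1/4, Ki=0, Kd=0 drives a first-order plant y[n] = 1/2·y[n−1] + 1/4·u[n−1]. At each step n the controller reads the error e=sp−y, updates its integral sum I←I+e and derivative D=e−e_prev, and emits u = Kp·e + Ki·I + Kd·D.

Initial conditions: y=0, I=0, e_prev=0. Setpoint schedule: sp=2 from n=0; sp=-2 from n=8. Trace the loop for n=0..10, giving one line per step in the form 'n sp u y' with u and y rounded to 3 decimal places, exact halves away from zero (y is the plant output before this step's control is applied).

(exact arithmetic carried between steps; '≈' marks a value shown rounded to 6 d.p. or computed from one; I and e_prev carry over from the previous line; the table rounds u and y to 3 d.p., halves away from zero)
n=0: y=0, sp=2, e=sp−y=2; I=2, D=e−e_prev=2; u=1/4·2+0·2+0·2=0.5; next y=1/2·0+1/4·0.5=0.125
n=1: y=0.125, sp=2, e=sp−y=1.875; I=3.875, D=e−e_prev=-0.125; u=1/4·1.875+0·3.875+0·(-0.125)=0.46875; next y=1/2·0.125+1/4·0.46875≈0.179688
n=2: y≈0.179688, sp=2, e=sp−y≈1.820313; I≈5.695313, D=e−e_prev≈-0.054688; u=1/4·1.820313+0·5.695313+0·(-0.054688)≈0.455078; next y=1/2·0.179688+1/4·0.455078≈0.203613
n=3: y≈0.203613, sp=2, e=sp−y≈1.796387; I≈7.491699, D=e−e_prev≈-0.023926; u=1/4·1.796387+0·7.491699+0·(-0.023926)≈0.449097; next y=1/2·0.203613+1/4·0.449097≈0.214081
n=4: y≈0.214081, sp=2, e=sp−y≈1.785919; I≈9.277618, D=e−e_prev≈-0.010468; u=1/4·1.785919+0·9.277618+0·(-0.010468)≈0.446480; next y=1/2·0.214081+1/4·0.446480≈0.218660
n=5: y≈0.218660, sp=2, e=sp−y≈1.781340; I≈11.058958, D=e−e_prev≈-0.004580; u=1/4·1.781340+0·11.058958+0·(-0.004580)≈0.445335; next y=1/2·0.218660+1/4·0.445335≈0.220664
n=6: y≈0.220664, sp=2, e=sp−y≈1.779336; I≈12.838294, D=e−e_prev≈-0.002004; u=1/4·1.779336+0·12.838294+0·(-0.002004)≈0.444834; next y=1/2·0.220664+1/4·0.444834≈0.221540
n=7: y≈0.221540, sp=2, e=sp−y≈1.778460; I≈14.616754, D=e−e_prev≈-0.000877; u=1/4·1.778460+0·14.616754+0·(-0.000877)≈0.444615; next y=1/2·0.221540+1/4·0.444615≈0.221924
n=8: y≈0.221924, sp=-2, e=sp−y≈-2.221924; I≈12.394830, D=e−e_prev≈-4.000383; u=1/4·(-2.221924)+0·12.394830+0·(-4.000383)≈-0.555481; next y=1/2·0.221924+1/4·(-0.555481)≈-0.027908
n=9: y≈-0.027908, sp=-2, e=sp−y≈-1.972092; I≈10.422738, D=e−e_prev≈0.249832; u=1/4·(-1.972092)+0·10.422738+0·0.249832≈-0.493023; next y=1/2·(-0.027908)+1/4·(-0.493023)≈-0.137210
n=10: y≈-0.137210, sp=-2, e=sp−y≈-1.862790; I≈8.559948, D=e−e_prev≈0.109302; u=1/4·(-1.862790)+0·8.559948+0·0.109302≈-0.465698; next y=1/2·(-0.137210)+1/4·(-0.465698)≈-0.185029

0 2 0.500 0.000
1 2 0.469 0.125
2 2 0.455 0.180
3 2 0.449 0.204
4 2 0.446 0.214
5 2 0.445 0.219
6 2 0.445 0.221
7 2 0.445 0.222
8 -2 -0.555 0.222
9 -2 -0.493 -0.028
10 -2 -0.466 -0.137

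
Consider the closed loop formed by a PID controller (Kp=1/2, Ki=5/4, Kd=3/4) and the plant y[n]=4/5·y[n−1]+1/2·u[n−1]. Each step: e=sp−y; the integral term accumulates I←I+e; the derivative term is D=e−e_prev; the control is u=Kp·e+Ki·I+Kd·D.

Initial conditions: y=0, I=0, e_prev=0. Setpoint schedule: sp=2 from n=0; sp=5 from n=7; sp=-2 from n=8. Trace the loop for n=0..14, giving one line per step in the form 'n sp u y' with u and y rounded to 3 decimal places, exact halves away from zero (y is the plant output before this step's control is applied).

(exact arithmetic carried between steps; '≈' marks a value shown rounded to 6 d.p. or computed from one; I and e_prev carry over from the previous line; the table rounds u and y to 3 d.p., halves away from zero)
n=0: y=0, sp=2, e=sp−y=2; I=2, D=e−e_prev=2; u=1/2·2+5/4·2+3/4·2=5; next y=4/5·0+1/2·5=2.5
n=1: y=2.5, sp=2, e=sp−y=-0.5; I=1.5, D=e−e_prev=-2.5; u=1/2·(-0.5)+5/4·1.5+3/4·(-2.5)=-0.25; next y=4/5·2.5+1/2·(-0.25)=1.875
n=2: y=1.875, sp=2, e=sp−y=0.125; I=1.625, D=e−e_prev=0.625; u=1/2·0.125+5/4·1.625+3/4·0.625=2.5625; next y=4/5·1.875+1/2·2.5625=2.78125
n=3: y=2.78125, sp=2, e=sp−y=-0.78125; I=0.84375, D=e−e_prev=-0.90625; u=1/2·(-0.78125)+5/4·0.84375+3/4·(-0.90625)=-0.015625; next y=4/5·2.78125+1/2·(-0.015625)≈2.217188
n=4: y≈2.217188, sp=2, e=sp−y≈-0.217188; I≈0.626563, D=e−e_prev≈0.564063; u=1/2·(-0.217188)+5/4·0.626563+3/4·0.564063≈1.097656; next y=4/5·2.217188+1/2·1.097656≈2.322578
n=5: y≈2.322578, sp=2, e=sp−y≈-0.322578; I≈0.303984, D=e−e_prev≈-0.105391; u=1/2·(-0.322578)+5/4·0.303984+3/4·(-0.105391)≈0.139648; next y=4/5·2.322578+1/2·0.139648≈1.927887
n=6: y≈1.927887, sp=2, e=sp−y≈0.072113; I≈0.376098, D=e−e_prev≈0.394691; u=1/2·0.072113+5/4·0.376098+3/4·0.394691≈0.802197; next y=4/5·1.927887+1/2·0.802197≈1.943408
n=7: y≈1.943408, sp=5, e=sp−y≈3.056592; I≈3.432690, D=e−e_prev≈2.984479; u=1/2·3.056592+5/4·3.432690+3/4·2.984479≈8.057517; next y=4/5·1.943408+1/2·8.057517≈5.583485
n=8: y≈5.583485, sp=-2, e=sp−y≈-7.583485; I≈-4.150795, D=e−e_prev≈-10.640077; u=1/2·(-7.583485)+5/4·(-4.150795)+3/4·(-10.640077)≈-16.960294; next y=4/5·5.583485+1/2·(-16.960294)≈-4.013359
n=9: y≈-4.013359, sp=-2, e=sp−y≈2.013359; I≈-2.137436, D=e−e_prev≈9.596844; u=1/2·2.013359+5/4·(-2.137436)+3/4·9.596844≈5.532518; next y=4/5·(-4.013359)+1/2·5.532518≈-0.444429
n=10: y≈-0.444429, sp=-2, e=sp−y≈-1.555571; I≈-3.693008, D=e−e_prev≈-3.568931; u=1/2·(-1.555571)+5/4·(-3.693008)+3/4·(-3.568931)≈-8.070743; next y=4/5·(-0.444429)+1/2·(-8.070743)≈-4.390914
n=11: y≈-4.390914, sp=-2, e=sp−y≈2.390914; I≈-1.302093, D=e−e_prev≈3.946486; u=1/2·2.390914+5/4·(-1.302093)+3/4·3.946486≈2.527705; next y=4/5·(-4.390914)+1/2·2.527705≈-2.248879
n=12: y≈-2.248879, sp=-2, e=sp−y≈0.248879; I≈-1.053214, D=e−e_prev≈-2.142035; u=1/2·0.248879+5/4·(-1.053214)+3/4·(-2.142035)≈-2.798605; next y=4/5·(-2.248879)+1/2·(-2.798605)≈-3.198406
n=13: y≈-3.198406, sp=-2, e=sp−y≈1.198406; I≈0.145191, D=e−e_prev≈0.949527; u=1/2·1.198406+5/4·0.145191+3/4·0.949527≈1.492837; next y=4/5·(-3.198406)+1/2·1.492837≈-1.812306
n=14: y≈-1.812306, sp=-2, e=sp−y≈-0.187694; I≈-0.042503, D=e−e_prev≈-1.386100; u=1/2·(-0.187694)+5/4·(-0.042503)+3/4·(-1.386100)≈-1.186550; next y=4/5·(-1.812306)+1/2·(-1.186550)≈-2.043120

0 2 5.000 0.000
1 2 -0.250 2.500
2 2 2.563 1.875
3 2 -0.016 2.781
4 2 1.098 2.217
5 2 0.140 2.323
6 2 0.802 1.928
7 5 8.058 1.943
8 -2 -16.960 5.583
9 -2 5.533 -4.013
10 -2 -8.071 -0.444
11 -2 2.528 -4.391
12 -2 -2.799 -2.249
13 -2 1.493 -3.198
14 -2 -1.187 -1.812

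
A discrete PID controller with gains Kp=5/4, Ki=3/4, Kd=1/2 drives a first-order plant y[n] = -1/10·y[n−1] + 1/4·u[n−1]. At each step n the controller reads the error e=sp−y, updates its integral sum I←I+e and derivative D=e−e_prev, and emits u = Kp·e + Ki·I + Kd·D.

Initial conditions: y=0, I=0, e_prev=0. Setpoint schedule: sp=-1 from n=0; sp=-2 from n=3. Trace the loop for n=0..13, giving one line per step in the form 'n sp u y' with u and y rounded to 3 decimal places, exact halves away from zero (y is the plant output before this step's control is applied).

(exact arithmetic carried between steps; '≈' marks a value shown rounded to 6 d.p. or computed from one; I and e_prev carry over from the previous line; the table rounds u and y to 3 d.p., halves away from zero)
n=0: y=0, sp=-1, e=sp−y=-1; I=-1, D=e−e_prev=-1; u=5/4·(-1)+3/4·(-1)+1/2·(-1)=-2.5; next y=-1/10·0+1/4·(-2.5)=-0.625
n=1: y=-0.625, sp=-1, e=sp−y=-0.375; I=-1.375, D=e−e_prev=0.625; u=5/4·(-0.375)+3/4·(-1.375)+1/2·0.625=-1.1875; next y=-1/10·(-0.625)+1/4·(-1.1875)=-0.234375
n=2: y=-0.234375, sp=-1, e=sp−y=-0.765625; I=-2.140625, D=e−e_prev=-0.390625; u=5/4·(-0.765625)+3/4·(-2.140625)+1/2·(-0.390625)≈-2.757813; next y=-1/10·(-0.234375)+1/4·(-2.757813)≈-0.666016
n=3: y≈-0.666016, sp=-2, e=sp−y≈-1.333984; I≈-3.474609, D=e−e_prev≈-0.568359; u=5/4·(-1.333984)+3/4·(-3.474609)+1/2·(-0.568359)≈-4.557617; next y=-1/10·(-0.666016)+1/4·(-4.557617)≈-1.072803
n=4: y≈-1.072803, sp=-2, e=sp−y≈-0.927197; I≈-4.401807, D=e−e_prev≈0.406787; u=5/4·(-0.927197)+3/4·(-4.401807)+1/2·0.406787≈-4.256958; next y=-1/10·(-1.072803)+1/4·(-4.256958)≈-0.956959
n=5: y≈-0.956959, sp=-2, e=sp−y≈-1.043041; I≈-5.444847, D=e−e_prev≈-0.115844; u=5/4·(-1.043041)+3/4·(-5.444847)+1/2·(-0.115844)≈-5.445358; next y=-1/10·(-0.956959)+1/4·(-5.445358)≈-1.265644
n=6: y≈-1.265644, sp=-2, e=sp−y≈-0.734356; I≈-6.179204, D=e−e_prev≈0.308684; u=5/4·(-0.734356)+3/4·(-6.179204)+1/2·0.308684≈-5.398006; next y=-1/10·(-1.265644)+1/4·(-5.398006)≈-1.222937
n=7: y≈-1.222937, sp=-2, e=sp−y≈-0.777063; I≈-6.956267, D=e−e_prev≈-0.042706; u=5/4·(-0.777063)+3/4·(-6.956267)+1/2·(-0.042706)≈-6.209882; next y=-1/10·(-1.222937)+1/4·(-6.209882)≈-1.430177
n=8: y≈-1.430177, sp=-2, e=sp−y≈-0.569823; I≈-7.526090, D=e−e_prev≈0.207240; u=5/4·(-0.569823)+3/4·(-7.526090)+1/2·0.207240≈-6.253227; next y=-1/10·(-1.430177)+1/4·(-6.253227)≈-1.420289
n=9: y≈-1.420289, sp=-2, e=sp−y≈-0.579711; I≈-8.105801, D=e−e_prev≈-0.009888; u=5/4·(-0.579711)+3/4·(-8.105801)+1/2·(-0.009888)≈-6.808933; next y=-1/10·(-1.420289)+1/4·(-6.808933)≈-1.560204
n=10: y≈-1.560204, sp=-2, e=sp−y≈-0.439796; I≈-8.545596, D=e−e_prev≈0.139915; u=5/4·(-0.439796)+3/4·(-8.545596)+1/2·0.139915≈-6.888984; next y=-1/10·(-1.560204)+1/4·(-6.888984)≈-1.566226
n=11: y≈-1.566226, sp=-2, e=sp−y≈-0.433774; I≈-8.979371, D=e−e_prev≈0.006021; u=5/4·(-0.433774)+3/4·(-8.979371)+1/2·0.006021≈-7.273736; next y=-1/10·(-1.566226)+1/4·(-7.273736)≈-1.661811
n=12: y≈-1.661811, sp=-2, e=sp−y≈-0.338189; I≈-9.317560, D=e−e_prev≈0.095586; u=5/4·(-0.338189)+3/4·(-9.317560)+1/2·0.095586≈-7.363113; next y=-1/10·(-1.661811)+1/4·(-7.363113)≈-1.674597
n=13: y≈-1.674597, sp=-2, e=sp−y≈-0.325403; I≈-9.642963, D=e−e_prev≈0.012786; u=5/4·(-0.325403)+3/4·(-9.642963)+1/2·0.012786≈-7.632583; next y=-1/10·(-1.674597)+1/4·(-7.632583)≈-1.740686

0 -1 -2.500 0.000
1 -1 -1.188 -0.625
2 -1 -2.758 -0.234
3 -2 -4.558 -0.666
4 -2 -4.257 -1.073
5 -2 -5.445 -0.957
6 -2 -5.398 -1.266
7 -2 -6.210 -1.223
8 -2 -6.253 -1.430
9 -2 -6.809 -1.420
10 -2 -6.889 -1.560
11 -2 -7.274 -1.566
12 -2 -7.363 -1.662
13 -2 -7.633 -1.675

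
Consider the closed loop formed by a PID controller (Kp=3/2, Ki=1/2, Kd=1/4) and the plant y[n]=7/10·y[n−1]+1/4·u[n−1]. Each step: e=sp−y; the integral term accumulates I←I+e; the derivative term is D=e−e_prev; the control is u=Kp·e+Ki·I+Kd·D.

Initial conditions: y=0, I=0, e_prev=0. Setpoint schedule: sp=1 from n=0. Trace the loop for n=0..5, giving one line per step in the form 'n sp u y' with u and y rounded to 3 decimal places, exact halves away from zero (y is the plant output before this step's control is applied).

(exact arithmetic carried between steps; '≈' marks a value shown rounded to 6 d.p. or computed from one; I and e_prev carry over from the previous line; the table rounds u and y to 3 d.p., halves away from zero)
n=0: y=0, sp=1, e=sp−y=1; I=1, D=e−e_prev=1; u=3/2·1+1/2·1+1/4·1=2.25; next y=7/10·0+1/4·2.25=0.5625
n=1: y=0.5625, sp=1, e=sp−y=0.4375; I=1.4375, D=e−e_prev=-0.5625; u=3/2·0.4375+1/2·1.4375+1/4·(-0.5625)=1.234375; next y=7/10·0.5625+1/4·1.234375≈0.702344
n=2: y≈0.702344, sp=1, e=sp−y≈0.297656; I≈1.735156, D=e−e_prev≈-0.139844; u=3/2·0.297656+1/2·1.735156+1/4·(-0.139844)≈1.279102; next y=7/10·0.702344+1/4·1.279102≈0.811416
n=3: y≈0.811416, sp=1, e=sp−y≈0.188584; I≈1.923740, D=e−e_prev≈-0.109072; u=3/2·0.188584+1/2·1.923740+1/4·(-0.109072)≈1.217478; next y=7/10·0.811416+1/4·1.217478≈0.872361
n=4: y≈0.872361, sp=1, e=sp−y≈0.127639; I≈2.051380, D=e−e_prev≈-0.060945; u=3/2·0.127639+1/2·2.051380+1/4·(-0.060945)≈1.201913; next y=7/10·0.872361+1/4·1.201913≈0.911131
n=5: y≈0.911131, sp=1, e=sp−y≈0.088869; I≈2.140249, D=e−e_prev≈-0.038770; u=3/2·0.088869+1/2·2.140249+1/4·(-0.038770)≈1.193736; next y=7/10·0.911131+1/4·1.193736≈0.936225

0 1 2.250 0.000
1 1 1.234 0.563
2 1 1.279 0.702
3 1 1.217 0.811
4 1 1.202 0.872
5 1 1.194 0.911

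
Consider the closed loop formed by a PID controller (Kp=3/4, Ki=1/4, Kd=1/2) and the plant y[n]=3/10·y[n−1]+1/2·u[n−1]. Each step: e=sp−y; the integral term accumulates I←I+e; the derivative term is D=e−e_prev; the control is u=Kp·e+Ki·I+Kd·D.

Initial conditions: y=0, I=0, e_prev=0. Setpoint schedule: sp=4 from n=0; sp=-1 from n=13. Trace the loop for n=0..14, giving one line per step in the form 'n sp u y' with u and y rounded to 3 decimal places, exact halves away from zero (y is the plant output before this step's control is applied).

0 4 6.000 0.000
1 4 0.500 3.000
2 4 5.025 1.150
3 4 2.251 2.858
4 4 4.703 1.983
5 4 3.325 2.946
6 4 4.670 2.546
7 4 4.004 3.099
8 4 4.756 2.932
9 4 4.451 3.258
10 4 4.882 3.203
11 4 4.755 3.402
12 4 5.010 3.398
13 -1 -2.531 3.524
14 -1 4.500 -0.208

(exact arithmetic carried between steps; '≈' marks a value shown rounded to 6 d.p. or computed from one; I and e_prev carry over from the previous line; the table rounds u and y to 3 d.p., halves away from zero)
n=0: y=0, sp=4, e=sp−y=4; I=4, D=e−e_prev=4; u=3/4·4+1/4·4+1/2·4=6; next y=3/10·0+1/2·6=3
n=1: y=3, sp=4, e=sp−y=1; I=5, D=e−e_prev=-3; u=3/4·1+1/4·5+1/2·(-3)=0.5; next y=3/10·3+1/2·0.5=1.15
n=2: y=1.15, sp=4, e=sp−y=2.85; I=7.85, D=e−e_prev=1.85; u=3/4·2.85+1/4·7.85+1/2·1.85=5.025; next y=3/10·1.15+1/2·5.025=2.8575
n=3: y=2.8575, sp=4, e=sp−y=1.1425; I=8.9925, D=e−e_prev=-1.7075; u=3/4·1.1425+1/4·8.9925+1/2·(-1.7075)=2.25125; next y=3/10·2.8575+1/2·2.25125=1.982875
n=4: y=1.982875, sp=4, e=sp−y=2.017125; I=11.009625, D=e−e_prev=0.874625; u=3/4·2.017125+1/4·11.009625+1/2·0.874625≈4.702563; next y=3/10·1.982875+1/2·4.702563≈2.946144
n=5: y≈2.946144, sp=4, e=sp−y≈1.053856; I≈12.063481, D=e−e_prev≈-0.963269; u=3/4·1.053856+1/4·12.063481+1/2·(-0.963269)≈3.324628; next y=3/10·2.946144+1/2·3.324628≈2.546157
n=6: y≈2.546157, sp=4, e=sp−y≈1.453843; I≈13.517324, D=e−e_prev≈0.399987; u=3/4·1.453843+1/4·13.517324+1/2·0.399987≈4.669706; next y=3/10·2.546157+1/2·4.669706≈3.098700
n=7: y≈3.098700, sp=4, e=sp−y≈0.901300; I≈14.418624, D=e−e_prev≈-0.552543; u=3/4·0.901300+1/4·14.418624+1/2·(-0.552543)≈4.004359; next y=3/10·3.098700+1/2·4.004359≈2.931790
n=8: y≈2.931790, sp=4, e=sp−y≈1.068210; I≈15.486834, D=e−e_prev≈0.166911; u=3/4·1.068210+1/4·15.486834+1/2·0.166911≈4.756322; next y=3/10·2.931790+1/2·4.756322≈3.257698
n=9: y≈3.257698, sp=4, e=sp−y≈0.742302; I≈16.229136, D=e−e_prev≈-0.325908; u=3/4·0.742302+1/4·16.229136+1/2·(-0.325908)≈4.451057; next y=3/10·3.257698+1/2·4.451057≈3.202838
n=10: y≈3.202838, sp=4, e=sp−y≈0.797162; I≈17.026299, D=e−e_prev≈0.054860; u=3/4·0.797162+1/4·17.026299+1/2·0.054860≈4.881876; next y=3/10·3.202838+1/2·4.881876≈3.401790
n=11: y≈3.401790, sp=4, e=sp−y≈0.598210; I≈17.624509, D=e−e_prev≈-0.198952; u=3/4·0.598210+1/4·17.624509+1/2·(-0.198952)≈4.755309; next y=3/10·3.401790+1/2·4.755309≈3.398191
n=12: y≈3.398191, sp=4, e=sp−y≈0.601809; I≈18.226318, D=e−e_prev≈0.003598; u=3/4·0.601809+1/4·18.226318+1/2·0.003598≈5.009735; next y=3/10·3.398191+1/2·5.009735≈3.524325
n=13: y≈3.524325, sp=-1, e=sp−y≈-4.524325; I≈13.701993, D=e−e_prev≈-5.126133; u=3/4·(-4.524325)+1/4·13.701993+1/2·(-5.126133)≈-2.530812; next y=3/10·3.524325+1/2·(-2.530812)≈-0.208109
n=14: y≈-0.208109, sp=-1, e=sp−y≈-0.791891; I≈12.910101, D=e−e_prev≈3.732433; u=3/4·(-0.791891)+1/4·12.910101+1/2·3.732433≈4.499824; next y=3/10·(-0.208109)+1/2·4.499824≈2.187479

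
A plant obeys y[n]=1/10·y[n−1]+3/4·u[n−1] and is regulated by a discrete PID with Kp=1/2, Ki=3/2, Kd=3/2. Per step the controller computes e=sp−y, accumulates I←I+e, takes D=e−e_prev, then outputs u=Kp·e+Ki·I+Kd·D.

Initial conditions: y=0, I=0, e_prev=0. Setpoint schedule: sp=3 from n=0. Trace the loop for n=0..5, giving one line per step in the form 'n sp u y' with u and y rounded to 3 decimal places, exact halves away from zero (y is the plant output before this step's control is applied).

(exact arithmetic carried between steps; '≈' marks a value shown rounded to 6 d.p. or computed from one; I and e_prev carry over from the previous line; the table rounds u and y to 3 d.p., halves away from zero)
n=0: y=0, sp=3, e=sp−y=3; I=3, D=e−e_prev=3; u=1/2·3+3/2·3+3/2·3=10.5; next y=1/10·0+3/4·10.5=7.875
n=1: y=7.875, sp=3, e=sp−y=-4.875; I=-1.875, D=e−e_prev=-7.875; u=1/2·(-4.875)+3/2·(-1.875)+3/2·(-7.875)=-17.0625; next y=1/10·7.875+3/4·(-17.0625)=-12.009375
n=2: y=-12.009375, sp=3, e=sp−y=15.009375; I=13.134375, D=e−e_prev=19.884375; u=1/2·15.009375+3/2·13.134375+3/2·19.884375≈57.032813; next y=1/10·(-12.009375)+3/4·57.032813≈41.573672
n=3: y≈41.573672, sp=3, e=sp−y≈-38.573672; I≈-25.439297, D=e−e_prev≈-53.583047; u=1/2·(-38.573672)+3/2·(-25.439297)+3/2·(-53.583047)≈-137.820352; next y=1/10·41.573672+3/4·(-137.820352)≈-99.207896
n=4: y≈-99.207896, sp=3, e=sp−y≈102.207896; I≈76.768600, D=e−e_prev≈140.781568; u=1/2·102.207896+3/2·76.768600+3/2·140.781568≈377.429200; next y=1/10·(-99.207896)+3/4·377.429200≈273.151110
n=5: y≈273.151110, sp=3, e=sp−y≈-270.151110; I≈-193.382511, D=e−e_prev≈-372.359007; u=1/2·(-270.151110)+3/2·(-193.382511)+3/2·(-372.359007)≈-983.687832; next y=1/10·273.151110+3/4·(-983.687832)≈-710.450763

0 3 10.500 0.000
1 3 -17.063 7.875
2 3 57.033 -12.009
3 3 -137.820 41.574
4 3 377.429 -99.208
5 3 -983.688 273.151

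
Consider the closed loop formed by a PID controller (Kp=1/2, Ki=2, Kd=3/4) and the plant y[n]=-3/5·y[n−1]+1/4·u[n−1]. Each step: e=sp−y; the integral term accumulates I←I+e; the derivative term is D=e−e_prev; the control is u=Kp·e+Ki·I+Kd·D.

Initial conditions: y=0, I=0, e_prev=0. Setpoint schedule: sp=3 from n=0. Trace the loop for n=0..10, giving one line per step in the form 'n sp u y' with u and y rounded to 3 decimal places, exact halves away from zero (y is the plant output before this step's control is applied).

0 3 9.750 0.000
1 3 5.578 2.438
2 3 16.674 -0.068
3 3 7.030 4.209
4 3 23.996 -0.768
5 3 4.308 6.460
6 3 32.900 -2.799
7 3 -3.732 9.904
8 3 46.522 -6.875
9 3 -19.864 15.756
10 3 69.667 -14.419

(exact arithmetic carried between steps; '≈' marks a value shown rounded to 6 d.p. or computed from one; I and e_prev carry over from the previous line; the table rounds u and y to 3 d.p., halves away from zero)
n=0: y=0, sp=3, e=sp−y=3; I=3, D=e−e_prev=3; u=1/2·3+2·3+3/4·3=9.75; next y=-3/5·0+1/4·9.75=2.4375
n=1: y=2.4375, sp=3, e=sp−y=0.5625; I=3.5625, D=e−e_prev=-2.4375; u=1/2·0.5625+2·3.5625+3/4·(-2.4375)=5.578125; next y=-3/5·2.4375+1/4·5.578125≈-0.067969
n=2: y≈-0.067969, sp=3, e=sp−y≈3.067969; I≈6.630469, D=e−e_prev≈2.505469; u=1/2·3.067969+2·6.630469+3/4·2.505469≈16.674023; next y=-3/5·(-0.067969)+1/4·16.674023≈4.209287
n=3: y≈4.209287, sp=3, e=sp−y≈-1.209287; I≈5.421182, D=e−e_prev≈-4.277256; u=1/2·(-1.209287)+2·5.421182+3/4·(-4.277256)≈7.029778; next y=-3/5·4.209287+1/4·7.029778≈-0.768128
n=4: y≈-0.768128, sp=3, e=sp−y≈3.768128; I≈9.189309, D=e−e_prev≈4.977415; u=1/2·3.768128+2·9.189309+3/4·4.977415≈23.995744; next y=-3/5·(-0.768128)+1/4·23.995744≈6.459813
n=5: y≈6.459813, sp=3, e=sp−y≈-3.459813; I≈5.729497, D=e−e_prev≈-7.227940; u=1/2·(-3.459813)+2·5.729497+3/4·(-7.227940)≈4.308132; next y=-3/5·6.459813+1/4·4.308132≈-2.798855
n=6: y≈-2.798855, sp=3, e=sp−y≈5.798855; I≈11.528351, D=e−e_prev≈9.258667; u=1/2·5.798855+2·11.528351+3/4·9.258667≈32.900131; next y=-3/5·(-2.798855)+1/4·32.900131≈9.904345
n=7: y≈9.904345, sp=3, e=sp−y≈-6.904345; I≈4.624006, D=e−e_prev≈-12.703200; u=1/2·(-6.904345)+2·4.624006+3/4·(-12.703200)≈-3.731561; next y=-3/5·9.904345+1/4·(-3.731561)≈-6.875497
n=8: y≈-6.875497, sp=3, e=sp−y≈9.875497; I≈14.499503, D=e−e_prev≈16.779843; u=1/2·9.875497+2·14.499503+3/4·16.779843≈46.521638; next y=-3/5·(-6.875497)+1/4·46.521638≈15.755708
n=9: y≈15.755708, sp=3, e=sp−y≈-12.755708; I≈1.743795, D=e−e_prev≈-22.631205; u=1/2·(-12.755708)+2·1.743795+3/4·(-22.631205)≈-19.863667; next y=-3/5·15.755708+1/4·(-19.863667)≈-14.419342
n=10: y≈-14.419342, sp=3, e=sp−y≈17.419342; I≈19.163137, D=e−e_prev≈30.175050; u=1/2·17.419342+2·19.163137+3/4·30.175050≈69.667232; next y=-3/5·(-14.419342)+1/4·69.667232≈26.068413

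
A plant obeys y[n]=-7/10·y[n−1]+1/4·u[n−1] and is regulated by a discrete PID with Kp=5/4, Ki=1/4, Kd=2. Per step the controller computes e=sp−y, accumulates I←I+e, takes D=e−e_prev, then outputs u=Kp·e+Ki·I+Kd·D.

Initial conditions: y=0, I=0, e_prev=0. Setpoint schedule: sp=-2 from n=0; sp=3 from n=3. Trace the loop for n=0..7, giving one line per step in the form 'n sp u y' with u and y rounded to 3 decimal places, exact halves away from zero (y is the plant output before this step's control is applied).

(exact arithmetic carried between steps; '≈' marks a value shown rounded to 6 d.p. or computed from one; I and e_prev carry over from the previous line; the table rounds u and y to 3 d.p., halves away from zero)
n=0: y=0, sp=-2, e=sp−y=-2; I=-2, D=e−e_prev=-2; u=5/4·(-2)+1/4·(-2)+2·(-2)=-7; next y=-7/10·0+1/4·(-7)=-1.75
n=1: y=-1.75, sp=-2, e=sp−y=-0.25; I=-2.25, D=e−e_prev=1.75; u=5/4·(-0.25)+1/4·(-2.25)+2·1.75=2.625; next y=-7/10·(-1.75)+1/4·2.625=1.88125
n=2: y=1.88125, sp=-2, e=sp−y=-3.88125; I=-6.13125, D=e−e_prev=-3.63125; u=5/4·(-3.88125)+1/4·(-6.13125)+2·(-3.63125)=-13.646875; next y=-7/10·1.88125+1/4·(-13.646875)≈-4.728594
n=3: y≈-4.728594, sp=3, e=sp−y≈7.728594; I≈1.597344, D=e−e_prev≈11.609844; u=5/4·7.728594+1/4·1.597344+2·11.609844≈33.279766; next y=-7/10·(-4.728594)+1/4·33.279766≈11.629957
n=4: y≈11.629957, sp=3, e=sp−y≈-8.629957; I≈-7.032613, D=e−e_prev≈-16.358551; u=5/4·(-8.629957)+1/4·(-7.032613)+2·(-16.358551)≈-45.262701; next y=-7/10·11.629957+1/4·(-45.262701)≈-19.456645
n=5: y≈-19.456645, sp=3, e=sp−y≈22.456645; I≈15.424032, D=e−e_prev≈31.086602; u=5/4·22.456645+1/4·15.424032+2·31.086602≈94.100019; next y=-7/10·(-19.456645)+1/4·94.100019≈37.144656
n=6: y≈37.144656, sp=3, e=sp−y≈-34.144656; I≈-18.720624, D=e−e_prev≈-56.601302; u=5/4·(-34.144656)+1/4·(-18.720624)+2·(-56.601302)≈-160.563580; next y=-7/10·37.144656+1/4·(-160.563580)≈-66.142154
n=7: y≈-66.142154, sp=3, e=sp−y≈69.142154; I≈50.421530, D=e−e_prev≈103.286811; u=5/4·69.142154+1/4·50.421530+2·103.286811≈305.606697; next y=-7/10·(-66.142154)+1/4·305.606697≈122.701182

0 -2 -7.000 0.000
1 -2 2.625 -1.750
2 -2 -13.647 1.881
3 3 33.280 -4.729
4 3 -45.263 11.630
5 3 94.100 -19.457
6 3 -160.564 37.145
7 3 305.607 -66.142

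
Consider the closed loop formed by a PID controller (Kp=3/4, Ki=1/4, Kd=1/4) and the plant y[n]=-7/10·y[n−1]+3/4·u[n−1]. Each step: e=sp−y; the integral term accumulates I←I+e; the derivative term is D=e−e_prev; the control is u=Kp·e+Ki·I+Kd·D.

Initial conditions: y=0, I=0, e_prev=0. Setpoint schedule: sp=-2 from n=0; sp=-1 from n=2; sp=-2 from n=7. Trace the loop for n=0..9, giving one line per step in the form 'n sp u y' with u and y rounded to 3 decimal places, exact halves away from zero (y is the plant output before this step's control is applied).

0 -2 -2.500 0.000
1 -2 -0.156 -1.875
2 -1 -3.244 1.195
3 -1 2.306 -3.270
4 -1 -7.353 4.018
5 -1 8.647 -8.328
6 -1 -18.411 12.315
7 -2 25.600 -22.428
8 -2 -49.388 34.900
9 -2 76.182 -61.471

(exact arithmetic carried between steps; '≈' marks a value shown rounded to 6 d.p. or computed from one; I and e_prev carry over from the previous line; the table rounds u and y to 3 d.p., halves away from zero)
n=0: y=0, sp=-2, e=sp−y=-2; I=-2, D=e−e_prev=-2; u=3/4·(-2)+1/4·(-2)+1/4·(-2)=-2.5; next y=-7/10·0+3/4·(-2.5)=-1.875
n=1: y=-1.875, sp=-2, e=sp−y=-0.125; I=-2.125, D=e−e_prev=1.875; u=3/4·(-0.125)+1/4·(-2.125)+1/4·1.875=-0.15625; next y=-7/10·(-1.875)+3/4·(-0.15625)≈1.195313
n=2: y≈1.195313, sp=-1, e=sp−y≈-2.195313; I≈-4.320313, D=e−e_prev≈-2.070313; u=3/4·(-2.195313)+1/4·(-4.320313)+1/4·(-2.070313)≈-3.244141; next y=-7/10·1.195313+3/4·(-3.244141)≈-3.269824
n=3: y≈-3.269824, sp=-1, e=sp−y≈2.269824; I≈-2.050488, D=e−e_prev≈4.465137; u=3/4·2.269824+1/4·(-2.050488)+1/4·4.465137≈2.306030; next y=-7/10·(-3.269824)+3/4·2.306030≈4.018400
n=4: y≈4.018400, sp=-1, e=sp−y≈-5.018400; I≈-7.068888, D=e−e_prev≈-7.288224; u=3/4·(-5.018400)+1/4·(-7.068888)+1/4·(-7.288224)≈-7.353078; next y=-7/10·4.018400+3/4·(-7.353078)≈-8.327688
n=5: y≈-8.327688, sp=-1, e=sp−y≈7.327688; I≈0.258800, D=e−e_prev≈12.346088; u=3/4·7.327688+1/4·0.258800+1/4·12.346088≈8.646988; next y=-7/10·(-8.327688)+3/4·8.646988≈12.314623
n=6: y≈12.314623, sp=-1, e=sp−y≈-13.314623; I≈-13.055823, D=e−e_prev≈-20.642311; u=3/4·(-13.314623)+1/4·(-13.055823)+1/4·(-20.642311)≈-18.410500; next y=-7/10·12.314623+3/4·(-18.410500)≈-22.428111
n=7: y≈-22.428111, sp=-2, e=sp−y≈20.428111; I≈7.372288, D=e−e_prev≈33.742734; u=3/4·20.428111+1/4·7.372288+1/4·33.742734≈25.599839; next y=-7/10·(-22.428111)+3/4·25.599839≈34.899557
n=8: y≈34.899557, sp=-2, e=sp−y≈-36.899557; I≈-29.527268, D=e−e_prev≈-57.327668; u=3/4·(-36.899557)+1/4·(-29.527268)+1/4·(-57.327668)≈-49.388402; next y=-7/10·34.899557+3/4·(-49.388402)≈-61.470991
n=9: y≈-61.470991, sp=-2, e=sp−y≈59.470991; I≈29.943723, D=e−e_prev≈96.370548; u=3/4·59.470991+1/4·29.943723+1/4·96.370548≈76.181811; next y=-7/10·(-61.470991)+3/4·76.181811≈100.166052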